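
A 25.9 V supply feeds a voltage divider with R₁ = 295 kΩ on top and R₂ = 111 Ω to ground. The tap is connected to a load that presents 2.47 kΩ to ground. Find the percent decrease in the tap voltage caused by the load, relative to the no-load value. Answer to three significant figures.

The divider's output (Thévenin) resistance is R₁‖R₂ = 111.0 Ω.
Fractional drop under load = R_th/(R_th + R_L) = 111.0 / (111.0 + 2470) = 0.04299.
So the output falls by 4.30 %.

4.30 %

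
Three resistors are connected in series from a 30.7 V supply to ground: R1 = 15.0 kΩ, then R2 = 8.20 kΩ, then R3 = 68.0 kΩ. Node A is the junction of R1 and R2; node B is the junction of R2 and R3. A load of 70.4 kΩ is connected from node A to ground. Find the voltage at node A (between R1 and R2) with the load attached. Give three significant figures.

V ≈ 21.8 V

Below node A the series string R2+R3 = 76.20 kΩ sits in parallel with the 70.4 kΩ load: 36.59 kΩ.
V_A = 30.7 × 36.59/(15.0 + 36.59) = 21.8 V.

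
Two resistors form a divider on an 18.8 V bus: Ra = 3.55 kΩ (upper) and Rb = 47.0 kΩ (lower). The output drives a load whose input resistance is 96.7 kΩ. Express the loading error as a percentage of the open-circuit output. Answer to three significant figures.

3.30 %

The divider's output (Thévenin) resistance is Ra‖Rb = 3.301 kΩ.
Fractional drop under load = R_th/(R_th + R_L) = 3.301 / (3.301 + 96.7) = 0.03301.
So the output falls by 3.30 %.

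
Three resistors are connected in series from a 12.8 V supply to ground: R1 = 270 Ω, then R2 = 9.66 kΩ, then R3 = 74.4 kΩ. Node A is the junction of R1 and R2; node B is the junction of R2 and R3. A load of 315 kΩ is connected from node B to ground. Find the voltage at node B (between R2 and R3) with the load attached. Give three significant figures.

V ≈ 11.0 V

At node B, R3 is in parallel with the load: R3‖R_L = 60180 Ω.
Below node A the resistance is R2 + (R3‖R_L) = 69840 Ω, so V_A = 12.8 × 69840/70110 = 12.75 V.
Then V_B = V_A × (R3‖R_L)/(R2 + R3‖R_L) = 12.75 × 60180/69840 = 11.0 V.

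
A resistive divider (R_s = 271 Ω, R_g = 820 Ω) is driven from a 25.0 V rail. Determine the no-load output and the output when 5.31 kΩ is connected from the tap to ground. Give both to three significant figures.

Unloaded: 18.8 V; loaded: 18.1 V

Open-circuit: V = 25.0 × 820/(271 + 820) = 18.8 V.
With the load, R_g becomes R_g‖R_L = 710.3 Ω, so V = 25.0 × 710.3/981.3 = 18.1 V.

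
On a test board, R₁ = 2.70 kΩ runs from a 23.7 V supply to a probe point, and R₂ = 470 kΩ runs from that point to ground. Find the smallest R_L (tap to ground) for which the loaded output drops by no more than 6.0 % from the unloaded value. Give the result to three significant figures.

Output resistance R_th = R₁‖R₂ = (2.70 × 470)/472.7 = 2.685 kΩ.
The fractional drop is R_th/(R_th + R_L); requiring this ≤ 0.0600 gives R_L ≥ R_th(1/0.0600 − 1) = 2.685 × 15.67 = 42.1 kΩ.

R_L(min) ≈ 42.1 kΩ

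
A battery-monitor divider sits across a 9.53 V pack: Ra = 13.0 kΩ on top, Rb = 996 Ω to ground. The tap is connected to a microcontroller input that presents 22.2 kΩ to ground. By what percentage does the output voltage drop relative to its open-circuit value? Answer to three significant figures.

4.00 %

The divider's output (Thévenin) resistance is Ra‖Rb = 925.1 Ω.
Fractional drop under load = R_th/(R_th + R_L) = 925.1 / (925.1 + 22200) = 0.04001.
So the output falls by 4.00 %.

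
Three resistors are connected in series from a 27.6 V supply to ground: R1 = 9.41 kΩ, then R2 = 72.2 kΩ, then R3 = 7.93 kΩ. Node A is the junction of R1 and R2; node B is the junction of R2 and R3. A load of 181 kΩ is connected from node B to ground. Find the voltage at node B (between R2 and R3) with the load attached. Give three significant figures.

At node B, R3 is in parallel with the load: R3‖R_L = 7.597 kΩ.
Below node A the resistance is R2 + (R3‖R_L) = 79.80 kΩ, so V_A = 27.6 × 79.80/89.21 = 24.69 V.
Then V_B = V_A × (R3‖R_L)/(R2 + R3‖R_L) = 24.69 × 7.597/79.80 = 2.35 V.

V ≈ 2.35 V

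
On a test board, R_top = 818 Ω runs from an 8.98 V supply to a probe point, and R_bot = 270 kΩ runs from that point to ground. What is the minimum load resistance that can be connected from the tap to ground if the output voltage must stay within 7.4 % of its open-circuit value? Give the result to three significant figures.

R_L(min) ≈ 10.2 kΩ

Output resistance R_th = R_top‖R_bot = (818 × 270000)/270800 = 815.5 Ω.
The fractional drop is R_th/(R_th + R_L); requiring this ≤ 0.0740 gives R_L ≥ R_th(1/0.0740 − 1) = 815.5 × 12.51 = 10.2 kΩ.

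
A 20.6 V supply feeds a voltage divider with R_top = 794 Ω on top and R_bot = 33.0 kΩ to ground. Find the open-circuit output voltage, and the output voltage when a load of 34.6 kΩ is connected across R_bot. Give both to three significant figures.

Open-circuit: V = 20.6 × 33000/(794 + 33000) = 20.1 V.
With the load, R_bot becomes R_bot‖R_L = 16890 Ω, so V = 20.6 × 16890/17680 = 19.7 V.

Unloaded: 20.1 V; loaded: 19.7 V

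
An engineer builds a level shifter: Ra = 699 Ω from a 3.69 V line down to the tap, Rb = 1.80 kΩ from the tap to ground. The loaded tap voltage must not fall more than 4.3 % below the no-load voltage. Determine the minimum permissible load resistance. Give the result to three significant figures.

R_L(min) ≈ 11.2 kΩ

Output resistance R_th = Ra‖Rb = (699 × 1800)/2499 = 503.5 Ω.
The fractional drop is R_th/(R_th + R_L); requiring this ≤ 0.0430 gives R_L ≥ R_th(1/0.0430 − 1) = 503.5 × 22.26 = 11.2 kΩ.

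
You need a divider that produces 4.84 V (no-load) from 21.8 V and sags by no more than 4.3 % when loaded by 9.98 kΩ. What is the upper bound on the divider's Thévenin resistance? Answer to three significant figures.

R_th ≤ 448 Ω

Loading drop = R_th/(R_th + R_L) ≤ 0.0430, so R_th ≤ R_L · ε/(1−ε) = 9.98 kΩ × 0.0430/0.9570 = 448 Ω.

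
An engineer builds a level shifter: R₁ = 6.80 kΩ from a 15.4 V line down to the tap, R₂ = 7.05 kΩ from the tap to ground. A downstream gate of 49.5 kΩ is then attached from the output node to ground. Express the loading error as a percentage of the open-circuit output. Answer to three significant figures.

The divider's output (Thévenin) resistance is R₁‖R₂ = 3.461 kΩ.
Fractional drop under load = R_th/(R_th + R_L) = 3.461 / (3.461 + 49.5) = 0.06536.
So the output falls by 6.54 %.

6.54 %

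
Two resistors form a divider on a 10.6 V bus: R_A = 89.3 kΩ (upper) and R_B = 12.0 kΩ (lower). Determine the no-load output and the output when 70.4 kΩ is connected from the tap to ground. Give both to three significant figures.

Open-circuit: V = 10.6 × 12.0/(89.3 + 12.0) = 1.26 V.
With the load, R_B becomes R_B‖R_L = 10.25 kΩ, so V = 10.6 × 10.25/99.55 = 1.09 V.

Unloaded: 1.26 V; loaded: 1.09 V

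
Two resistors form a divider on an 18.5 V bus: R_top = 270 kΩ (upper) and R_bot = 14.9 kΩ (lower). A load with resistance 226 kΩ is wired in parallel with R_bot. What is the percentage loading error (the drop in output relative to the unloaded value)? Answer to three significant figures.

5.88 %

The divider's output (Thévenin) resistance is R_top‖R_bot = 14.12 kΩ.
Fractional drop under load = R_th/(R_th + R_L) = 14.12 / (14.12 + 226) = 0.05881.
So the output falls by 5.88 %.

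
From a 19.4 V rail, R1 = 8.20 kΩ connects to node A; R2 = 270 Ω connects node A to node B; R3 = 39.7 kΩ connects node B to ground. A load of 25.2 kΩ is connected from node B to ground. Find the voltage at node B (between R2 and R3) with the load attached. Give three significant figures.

V ≈ 12.5 V

At node B, R3 is in parallel with the load: R3‖R_L = 15420 Ω.
Below node A the resistance is R2 + (R3‖R_L) = 15690 Ω, so V_A = 19.4 × 15690/23890 = 12.74 V.
Then V_B = V_A × (R3‖R_L)/(R2 + R3‖R_L) = 12.74 × 15420/15690 = 12.5 V.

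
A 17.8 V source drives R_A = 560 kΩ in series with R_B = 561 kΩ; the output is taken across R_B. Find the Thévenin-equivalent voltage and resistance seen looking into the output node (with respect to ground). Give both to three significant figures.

V_th is the open-circuit tap voltage: 17.8 × 561/(560 + 561) = 8.91 V.
With the supply zeroed, R_A and R_B appear in parallel from the tap: R_th = R_A‖R_B = (560 × 561)/1121 = 280 kΩ.

V_th = 8.91 V, R_th = 280 kΩ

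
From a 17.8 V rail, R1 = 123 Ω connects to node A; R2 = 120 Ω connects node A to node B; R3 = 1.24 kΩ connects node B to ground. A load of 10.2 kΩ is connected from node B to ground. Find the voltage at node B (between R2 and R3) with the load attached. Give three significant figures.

At node B, R3 is in parallel with the load: R3‖R_L = 1106 Ω.
Below node A the resistance is R2 + (R3‖R_L) = 1226 Ω, so V_A = 17.8 × 1226/1349 = 16.18 V.
Then V_B = V_A × (R3‖R_L)/(R2 + R3‖R_L) = 16.18 × 1106/1226 = 14.6 V.

V ≈ 14.6 V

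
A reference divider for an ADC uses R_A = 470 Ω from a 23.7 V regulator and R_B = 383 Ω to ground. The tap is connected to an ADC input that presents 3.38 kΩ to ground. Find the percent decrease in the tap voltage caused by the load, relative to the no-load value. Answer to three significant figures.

The divider's output (Thévenin) resistance is R_A‖R_B = 211.0 Ω.
Fractional drop under load = R_th/(R_th + R_L) = 211.0 / (211.0 + 3380) = 0.05877.
So the output falls by 5.88 %.

5.88 %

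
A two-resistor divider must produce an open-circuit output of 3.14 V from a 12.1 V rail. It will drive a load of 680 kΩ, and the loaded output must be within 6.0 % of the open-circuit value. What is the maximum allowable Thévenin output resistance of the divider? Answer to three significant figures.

Loading drop = R_th/(R_th + R_L) ≤ 0.0600, so R_th ≤ R_L · ε/(1−ε) = 680 kΩ × 0.0600/0.9400 = 43.4 kΩ.

R_th ≤ 43.4 kΩ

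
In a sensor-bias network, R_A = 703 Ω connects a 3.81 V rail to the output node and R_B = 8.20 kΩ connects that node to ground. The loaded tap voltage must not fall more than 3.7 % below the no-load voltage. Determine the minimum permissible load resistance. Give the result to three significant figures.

R_L(min) ≈ 16.9 kΩ

Output resistance R_th = R_A‖R_B = (703 × 8200)/8903 = 647.5 Ω.
The fractional drop is R_th/(R_th + R_L); requiring this ≤ 0.0370 gives R_L ≥ R_th(1/0.0370 − 1) = 647.5 × 26.03 = 16.9 kΩ.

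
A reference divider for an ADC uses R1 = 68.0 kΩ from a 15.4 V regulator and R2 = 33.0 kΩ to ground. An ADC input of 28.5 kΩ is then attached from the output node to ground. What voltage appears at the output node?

The load sits in parallel with R2: R2‖R_L = (33.0 × 28.5) / (33.0 + 28.5) = 15.29 kΩ.
V_out = 15.4 × 15.29 / (68.0 + 15.29) = 15.4 × 15.29/83.29 = 2.83 V.
(Unloaded it would have been 5.03 V.)

V_out ≈ 2.83 V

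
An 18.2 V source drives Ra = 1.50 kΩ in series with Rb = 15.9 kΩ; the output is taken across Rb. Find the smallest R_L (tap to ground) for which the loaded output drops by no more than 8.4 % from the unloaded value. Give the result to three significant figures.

R_L(min) ≈ 14.9 kΩ

Output resistance R_th = Ra‖Rb = (1.50 × 15.9)/17.40 = 1.371 kΩ.
The fractional drop is R_th/(R_th + R_L); requiring this ≤ 0.0840 gives R_L ≥ R_th(1/0.0840 − 1) = 1.371 × 10.90 = 14.9 kΩ.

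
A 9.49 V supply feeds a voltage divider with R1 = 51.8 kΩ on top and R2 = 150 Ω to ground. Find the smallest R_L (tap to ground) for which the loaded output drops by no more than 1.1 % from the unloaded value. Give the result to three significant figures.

R_L(min) ≈ 13.4 kΩ

Output resistance R_th = R1‖R2 = (51800 × 150)/51950 = 149.6 Ω.
The fractional drop is R_th/(R_th + R_L); requiring this ≤ 0.0110 gives R_L ≥ R_th(1/0.0110 − 1) = 149.6 × 89.91 = 13.4 kΩ.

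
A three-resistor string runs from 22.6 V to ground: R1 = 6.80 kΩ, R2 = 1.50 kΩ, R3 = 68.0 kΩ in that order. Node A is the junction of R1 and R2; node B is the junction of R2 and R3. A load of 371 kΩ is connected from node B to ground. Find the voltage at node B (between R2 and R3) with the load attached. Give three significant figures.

V ≈ 19.7 V

At node B, R3 is in parallel with the load: R3‖R_L = 57.47 kΩ.
Below node A the resistance is R2 + (R3‖R_L) = 58.97 kΩ, so V_A = 22.6 × 58.97/65.77 = 20.26 V.
Then V_B = V_A × (R3‖R_L)/(R2 + R3‖R_L) = 20.26 × 57.47/58.97 = 19.7 V.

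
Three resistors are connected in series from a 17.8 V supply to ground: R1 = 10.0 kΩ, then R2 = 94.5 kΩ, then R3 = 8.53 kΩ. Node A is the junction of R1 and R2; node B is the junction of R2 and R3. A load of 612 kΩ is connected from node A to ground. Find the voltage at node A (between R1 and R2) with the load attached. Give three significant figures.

Below node A the series string R2+R3 = 103.0 kΩ sits in parallel with the 612 kΩ load: 88.18 kΩ.
V_A = 17.8 × 88.18/(10.0 + 88.18) = 16.0 V.

V ≈ 16.0 V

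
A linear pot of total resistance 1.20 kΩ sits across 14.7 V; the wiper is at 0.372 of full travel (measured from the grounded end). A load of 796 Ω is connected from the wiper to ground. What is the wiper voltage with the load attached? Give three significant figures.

The wiper splits the pot into (1−α)R = 753.6 Ω above and αR = 446.4 Ω below.
Lower section ‖ load = 286.0 Ω.
V_wiper = 14.7 × 286.0/(753.6 + 286.0) = 4.04 V.

V ≈ 4.04 V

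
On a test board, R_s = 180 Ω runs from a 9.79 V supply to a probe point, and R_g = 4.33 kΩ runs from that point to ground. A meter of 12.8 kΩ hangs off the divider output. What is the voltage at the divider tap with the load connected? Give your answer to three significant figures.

The load sits in parallel with R_g: R_g‖R_L = (4330 × 12800) / (4330 + 12800) = 3235 Ω.
V_out = 9.79 × 3235 / (180 + 3235) = 9.79 × 3235/3415 = 9.27 V.

V_out ≈ 9.27 V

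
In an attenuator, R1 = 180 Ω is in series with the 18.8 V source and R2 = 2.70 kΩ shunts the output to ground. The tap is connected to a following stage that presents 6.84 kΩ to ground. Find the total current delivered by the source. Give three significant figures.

I ≈ 8.89 mA

R2‖R_L = 1936 Ω, so the source sees R1 + R2‖R_L = 2116 Ω.
I = 18.8 V / 2116 Ω = 8.89 mA.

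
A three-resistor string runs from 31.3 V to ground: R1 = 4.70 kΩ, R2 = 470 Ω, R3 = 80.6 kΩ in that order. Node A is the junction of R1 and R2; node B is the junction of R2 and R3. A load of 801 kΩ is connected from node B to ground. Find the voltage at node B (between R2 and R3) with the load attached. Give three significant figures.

At node B, R3 is in parallel with the load: R3‖R_L = 73230 Ω.
Below node A the resistance is R2 + (R3‖R_L) = 73700 Ω, so V_A = 31.3 × 73700/78400 = 29.42 V.
Then V_B = V_A × (R3‖R_L)/(R2 + R3‖R_L) = 29.42 × 73230/73700 = 29.2 V.

V ≈ 29.2 V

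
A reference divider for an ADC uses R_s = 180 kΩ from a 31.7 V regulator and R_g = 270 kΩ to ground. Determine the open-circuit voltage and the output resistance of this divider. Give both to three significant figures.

V_th = 19.0 V, R_th = 108 kΩ

V_th is the open-circuit tap voltage: 31.7 × 270/(180 + 270) = 19.0 V.
With the supply zeroed, R_s and R_g appear in parallel from the tap: R_th = R_s‖R_g = (180 × 270)/450.0 = 108 kΩ.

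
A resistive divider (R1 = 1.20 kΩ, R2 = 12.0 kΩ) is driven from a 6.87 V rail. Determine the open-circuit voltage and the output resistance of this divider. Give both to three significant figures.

V_th is the open-circuit tap voltage: 6.87 × 12.0/(1.20 + 12.0) = 6.25 V.
With the supply zeroed, R1 and R2 appear in parallel from the tap: R_th = R1‖R2 = (1.20 × 12.0)/13.20 = 1.09 kΩ.

V_th = 6.25 V, R_th = 1.09 kΩ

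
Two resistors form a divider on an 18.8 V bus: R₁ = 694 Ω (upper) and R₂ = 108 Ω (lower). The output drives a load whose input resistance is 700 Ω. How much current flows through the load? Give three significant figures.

I_L ≈ 3.19 mA

R₂‖R_L = 93.56 Ω; V_out = 18.8 × 93.56/787.6 = 2.233 V.
I_L = V_out / R_L = 2.233 / 700 Ω = 3.19 mA.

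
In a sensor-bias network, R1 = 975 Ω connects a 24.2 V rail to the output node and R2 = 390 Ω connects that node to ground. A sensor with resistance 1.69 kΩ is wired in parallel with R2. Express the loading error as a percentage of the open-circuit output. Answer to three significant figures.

Unloaded V = 24.2 × 390/1365 = 6.9143 V.
Loaded: R2‖R_L = 316.9 Ω, giving V = 24.2 × 316.9/1292 = 5.9358 V.
Drop = (6.9143 − 5.9358) / 6.9143 = 14.2 %.

14.2 %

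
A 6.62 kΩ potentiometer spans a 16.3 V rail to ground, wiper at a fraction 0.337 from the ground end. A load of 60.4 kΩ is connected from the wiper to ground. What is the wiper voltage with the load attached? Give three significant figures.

The wiper splits the pot into (1−α)R = 4.389 kΩ above and αR = 2.231 kΩ below.
Lower section ‖ load = 2.151 kΩ.
V_wiper = 16.3 × 2.151/(4.389 + 2.151) = 5.36 V.

V ≈ 5.36 V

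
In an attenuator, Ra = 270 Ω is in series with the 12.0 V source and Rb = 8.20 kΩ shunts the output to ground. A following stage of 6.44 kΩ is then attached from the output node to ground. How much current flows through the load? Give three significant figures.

Rb‖R_L = 3607 Ω; V_out = 12.0 × 3607/3877 = 11.16 V.
I_L = V_out / R_L = 11.16 / 6.44 kΩ = 1.73 mA.

I_L ≈ 1.73 mA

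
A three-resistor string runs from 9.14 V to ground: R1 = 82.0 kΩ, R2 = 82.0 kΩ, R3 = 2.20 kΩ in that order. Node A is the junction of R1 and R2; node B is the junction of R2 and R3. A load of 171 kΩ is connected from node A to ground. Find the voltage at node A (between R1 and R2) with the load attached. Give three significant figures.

V ≈ 3.73 V

Below node A the series string R2+R3 = 84.20 kΩ sits in parallel with the 171 kΩ load: 56.42 kΩ.
V_A = 9.14 × 56.42/(82.0 + 56.42) = 3.73 V.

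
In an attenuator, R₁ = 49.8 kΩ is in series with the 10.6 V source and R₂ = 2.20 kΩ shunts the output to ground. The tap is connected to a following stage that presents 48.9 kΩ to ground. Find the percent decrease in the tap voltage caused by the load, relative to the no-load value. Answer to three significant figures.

The divider's output (Thévenin) resistance is R₁‖R₂ = 2.107 kΩ.
Fractional drop under load = R_th/(R_th + R_L) = 2.107 / (2.107 + 48.9) = 0.04131.
So the output falls by 4.13 %.

4.13 %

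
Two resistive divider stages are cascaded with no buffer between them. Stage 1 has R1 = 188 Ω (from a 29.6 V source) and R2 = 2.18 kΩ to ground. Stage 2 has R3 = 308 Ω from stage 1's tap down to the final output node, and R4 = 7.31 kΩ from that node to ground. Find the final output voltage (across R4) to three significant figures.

V_out ≈ 25.6 V

Stage 2 presents R3+R4 = 7618 Ω as a load on stage 1's tap.
Stage 1's lower leg becomes R2‖(R3+R4) = 1695 Ω, so V_mid = 29.6 × 1695/1883 = 26.64 V.
Stage 2 is itself unloaded: V_out = V_mid × R4/(R3+R4) = 26.64 × 7310/7618 = 25.6 V.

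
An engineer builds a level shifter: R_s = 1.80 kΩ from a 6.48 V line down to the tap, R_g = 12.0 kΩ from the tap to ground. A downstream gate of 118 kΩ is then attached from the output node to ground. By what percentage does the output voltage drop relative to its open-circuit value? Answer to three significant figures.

The divider's output (Thévenin) resistance is R_s‖R_g = 1.565 kΩ.
Fractional drop under load = R_th/(R_th + R_L) = 1.565 / (1.565 + 118) = 0.01309.
So the output falls by 1.31 %.

1.31 %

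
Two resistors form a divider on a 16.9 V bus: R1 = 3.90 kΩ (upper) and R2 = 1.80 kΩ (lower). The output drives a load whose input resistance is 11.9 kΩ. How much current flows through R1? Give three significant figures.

I ≈ 3.09 mA

R2‖R_L = 1.564 kΩ, so the source sees R1 + R2‖R_L = 5.464 kΩ.
I = 16.9 V / 5.464 kΩ = 3.09 mA.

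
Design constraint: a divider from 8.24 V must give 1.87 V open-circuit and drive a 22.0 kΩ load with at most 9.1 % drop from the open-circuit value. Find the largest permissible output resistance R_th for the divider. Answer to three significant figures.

Loading drop = R_th/(R_th + R_L) ≤ 0.0910, so R_th ≤ R_L · ε/(1−ε) = 22.0 kΩ × 0.0910/0.9090 = 2.20 kΩ.

R_th ≤ 2.20 kΩ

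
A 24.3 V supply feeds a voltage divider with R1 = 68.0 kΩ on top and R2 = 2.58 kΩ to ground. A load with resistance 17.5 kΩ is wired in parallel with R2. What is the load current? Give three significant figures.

I_L ≈ 0.0444 mA

R2‖R_L = 2.249 kΩ; V_out = 24.3 × 2.249/70.25 = 0.7778 V.
I_L = V_out / R_L = 0.7778 / 17.5 kΩ = 0.0444 mA.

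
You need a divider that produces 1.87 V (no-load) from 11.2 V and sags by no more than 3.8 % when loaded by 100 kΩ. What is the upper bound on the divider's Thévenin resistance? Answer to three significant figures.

Loading drop = R_th/(R_th + R_L) ≤ 0.0380, so R_th ≤ R_L · ε/(1−ε) = 100 kΩ × 0.0380/0.9620 = 3.95 kΩ.

R_th ≤ 3.95 kΩ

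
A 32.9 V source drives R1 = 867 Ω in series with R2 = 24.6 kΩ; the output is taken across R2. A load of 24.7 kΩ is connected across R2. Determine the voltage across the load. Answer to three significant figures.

V_out ≈ 30.7 V

The load sits in parallel with R2: R2‖R_L = (24600 × 24700) / (24600 + 24700) = 12320 Ω.
V_out = 32.9 × 12320 / (867 + 12320) = 32.9 × 12320/13190 = 30.7 V.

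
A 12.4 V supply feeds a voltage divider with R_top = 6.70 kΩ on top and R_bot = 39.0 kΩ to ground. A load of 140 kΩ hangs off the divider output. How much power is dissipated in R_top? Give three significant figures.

P ≈ 0.744 mW

Total resistance from the source is R_top + (R_bot‖R_L) = 37.20 kΩ, so I = 12.4/37.20 kΩ = 0.3333 mA.
P = I²·R_top = (0.3333 mA)² × 6.70 kΩ = 0.744 mW.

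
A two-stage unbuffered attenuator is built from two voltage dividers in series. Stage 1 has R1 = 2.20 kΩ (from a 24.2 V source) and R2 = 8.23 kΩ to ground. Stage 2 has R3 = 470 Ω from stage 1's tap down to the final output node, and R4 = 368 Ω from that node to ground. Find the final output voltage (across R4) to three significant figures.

Stage 2 presents R3+R4 = 838.0 Ω as a load on stage 1's tap.
Stage 1's lower leg becomes R2‖(R3+R4) = 760.6 Ω, so V_mid = 24.2 × 760.6/2961 = 6.217 V.
Stage 2 is itself unloaded: V_out = V_mid × R4/(R3+R4) = 6.217 × 368/838.0 = 2.73 V.

V_out ≈ 2.73 V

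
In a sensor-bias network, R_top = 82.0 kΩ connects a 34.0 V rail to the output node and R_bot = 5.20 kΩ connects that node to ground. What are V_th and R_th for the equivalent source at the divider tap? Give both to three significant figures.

V_th = 2.03 V, R_th = 4.89 kΩ

V_th is the open-circuit tap voltage: 34.0 × 5.20/(82.0 + 5.20) = 2.03 V.
With the supply zeroed, R_top and R_bot appear in parallel from the tap: R_th = R_top‖R_bot = (82.0 × 5.20)/87.20 = 4.89 kΩ.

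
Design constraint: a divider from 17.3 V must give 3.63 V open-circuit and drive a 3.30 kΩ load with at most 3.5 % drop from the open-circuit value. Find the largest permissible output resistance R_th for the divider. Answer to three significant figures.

Loading drop = R_th/(R_th + R_L) ≤ 0.0350, so R_th ≤ R_L · ε/(1−ε) = 3.30 kΩ × 0.0350/0.9650 = 120 Ω.

R_th ≤ 120 Ω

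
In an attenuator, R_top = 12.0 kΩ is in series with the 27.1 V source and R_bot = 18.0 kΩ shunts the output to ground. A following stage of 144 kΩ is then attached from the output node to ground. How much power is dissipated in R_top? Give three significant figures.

Total resistance from the source is R_top + (R_bot‖R_L) = 28.00 kΩ, so I = 27.1/28.00 kΩ = 0.9679 mA.
P = I²·R_top = (0.9679 mA)² × 12.0 kΩ = 11.2 mW.

P ≈ 11.2 mW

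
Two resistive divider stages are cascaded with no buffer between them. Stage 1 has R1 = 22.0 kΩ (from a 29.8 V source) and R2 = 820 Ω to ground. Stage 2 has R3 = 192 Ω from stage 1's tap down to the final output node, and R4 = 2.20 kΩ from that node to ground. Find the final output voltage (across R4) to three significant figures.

V_out ≈ 0.740 V

Stage 2 presents R3+R4 = 2392 Ω as a load on stage 1's tap.
Stage 1's lower leg becomes R2‖(R3+R4) = 610.7 Ω, so V_mid = 29.8 × 610.7/22610 = 0.8048 V.
Stage 2 is itself unloaded: V_out = V_mid × R4/(R3+R4) = 0.8048 × 2200/2392 = 0.740 V.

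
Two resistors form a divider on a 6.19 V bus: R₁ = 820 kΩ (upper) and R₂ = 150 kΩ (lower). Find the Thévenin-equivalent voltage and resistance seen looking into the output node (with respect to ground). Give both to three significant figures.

V_th = 0.957 V, R_th = 127 kΩ

V_th is the open-circuit tap voltage: 6.19 × 150/(820 + 150) = 0.957 V.
With the supply zeroed, R₁ and R₂ appear in parallel from the tap: R_th = R₁‖R₂ = (820 × 150)/970.0 = 127 kΩ.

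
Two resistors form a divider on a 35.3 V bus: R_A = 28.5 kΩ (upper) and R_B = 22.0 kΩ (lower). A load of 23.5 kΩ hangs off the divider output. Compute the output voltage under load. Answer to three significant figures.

The load sits in parallel with R_B: R_B‖R_L = (22.0 × 23.5) / (22.0 + 23.5) = 11.36 kΩ.
V_out = 35.3 × 11.36 / (28.5 + 11.36) = 35.3 × 11.36/39.86 = 10.1 V.

V_out ≈ 10.1 V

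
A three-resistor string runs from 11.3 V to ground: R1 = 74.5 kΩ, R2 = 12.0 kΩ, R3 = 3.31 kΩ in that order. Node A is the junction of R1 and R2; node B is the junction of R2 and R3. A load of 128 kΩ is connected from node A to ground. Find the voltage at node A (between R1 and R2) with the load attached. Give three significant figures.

V ≈ 1.75 V

Below node A the series string R2+R3 = 15.31 kΩ sits in parallel with the 128 kΩ load: 13.67 kΩ.
V_A = 11.3 × 13.67/(74.5 + 13.67) = 1.75 V.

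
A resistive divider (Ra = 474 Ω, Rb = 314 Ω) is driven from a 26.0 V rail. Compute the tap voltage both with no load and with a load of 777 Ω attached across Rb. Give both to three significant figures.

Unloaded: 10.4 V; loaded: 8.33 V

Open-circuit: V = 26.0 × 314/(474 + 314) = 10.4 V.
With the load, Rb becomes Rb‖R_L = 223.6 Ω, so V = 26.0 × 223.6/697.6 = 8.33 V.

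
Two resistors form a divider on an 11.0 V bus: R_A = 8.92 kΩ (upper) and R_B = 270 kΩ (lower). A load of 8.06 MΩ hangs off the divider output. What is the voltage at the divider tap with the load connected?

The load sits in parallel with R_B: R_B‖R_L = (270 × 8060) / (270 + 8060) = 261.2 kΩ.
V_out = 11.0 × 261.2 / (8.92 + 261.2) = 11.0 × 261.2/270.2 = 10.6 V.

V_out ≈ 10.6 V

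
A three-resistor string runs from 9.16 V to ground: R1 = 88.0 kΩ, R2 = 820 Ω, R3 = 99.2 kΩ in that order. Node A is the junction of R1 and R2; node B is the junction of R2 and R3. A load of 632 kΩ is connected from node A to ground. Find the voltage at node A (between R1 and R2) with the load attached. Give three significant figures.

V ≈ 4.54 V

Below node A the series string R2+R3 = 100000 Ω sits in parallel with the 632000 Ω load: 86350 Ω.
V_A = 9.16 × 86350/(88000 + 86350) = 4.54 V.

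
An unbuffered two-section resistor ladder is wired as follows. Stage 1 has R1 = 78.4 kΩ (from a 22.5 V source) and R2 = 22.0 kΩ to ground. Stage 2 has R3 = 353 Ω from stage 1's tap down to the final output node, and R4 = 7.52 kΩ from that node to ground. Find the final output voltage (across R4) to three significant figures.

V_out ≈ 1.48 V

Stage 2 presents R3+R4 = 7873 Ω as a load on stage 1's tap.
Stage 1's lower leg becomes R2‖(R3+R4) = 5798 Ω, so V_mid = 22.5 × 5798/84200 = 1.549 V.
Stage 2 is itself unloaded: V_out = V_mid × R4/(R3+R4) = 1.549 × 7520/7873 = 1.48 V.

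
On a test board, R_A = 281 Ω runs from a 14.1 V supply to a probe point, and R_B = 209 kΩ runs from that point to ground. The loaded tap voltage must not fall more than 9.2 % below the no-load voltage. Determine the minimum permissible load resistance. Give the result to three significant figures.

Output resistance R_th = R_A‖R_B = (281 × 209000)/209300 = 280.6 Ω.
The fractional drop is R_th/(R_th + R_L); requiring this ≤ 0.0920 gives R_L ≥ R_th(1/0.0920 − 1) = 280.6 × 9.870 = 2.77 kΩ.

R_L(min) ≈ 2.77 kΩ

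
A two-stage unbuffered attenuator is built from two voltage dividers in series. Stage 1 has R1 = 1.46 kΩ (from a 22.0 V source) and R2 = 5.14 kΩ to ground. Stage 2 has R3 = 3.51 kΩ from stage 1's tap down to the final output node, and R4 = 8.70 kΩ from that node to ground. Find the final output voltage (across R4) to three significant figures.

Stage 2 presents R3+R4 = 12.21 kΩ as a load on stage 1's tap.
Stage 1's lower leg becomes R2‖(R3+R4) = 3.617 kΩ, so V_mid = 22.0 × 3.617/5.077 = 15.67 V.
Stage 2 is itself unloaded: V_out = V_mid × R4/(R3+R4) = 15.67 × 8.70/12.21 = 11.2 V.

V_out ≈ 11.2 V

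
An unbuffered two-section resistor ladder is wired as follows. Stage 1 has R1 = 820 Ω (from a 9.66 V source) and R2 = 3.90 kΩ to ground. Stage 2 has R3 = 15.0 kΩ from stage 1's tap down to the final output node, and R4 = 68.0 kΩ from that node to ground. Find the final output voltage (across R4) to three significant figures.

Stage 2 presents R3+R4 = 83000 Ω as a load on stage 1's tap.
Stage 1's lower leg becomes R2‖(R3+R4) = 3725 Ω, so V_mid = 9.66 × 3725/4545 = 7.917 V.
Stage 2 is itself unloaded: V_out = V_mid × R4/(R3+R4) = 7.917 × 68000/83000 = 6.49 V.

V_out ≈ 6.49 V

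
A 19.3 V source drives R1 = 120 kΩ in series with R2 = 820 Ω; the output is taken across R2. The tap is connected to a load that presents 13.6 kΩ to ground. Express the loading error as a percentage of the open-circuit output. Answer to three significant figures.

5.65 %

The divider's output (Thévenin) resistance is R1‖R2 = 814.4 Ω.
Fractional drop under load = R_th/(R_th + R_L) = 814.4 / (814.4 + 13600) = 0.05650.
So the output falls by 5.65 %.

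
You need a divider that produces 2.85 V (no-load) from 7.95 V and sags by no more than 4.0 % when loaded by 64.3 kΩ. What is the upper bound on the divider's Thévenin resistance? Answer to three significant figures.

Loading drop = R_th/(R_th + R_L) ≤ 0.0400, so R_th ≤ R_L · ε/(1−ε) = 64.3 kΩ × 0.0400/0.9600 = 2.68 kΩ.

R_th ≤ 2.68 kΩ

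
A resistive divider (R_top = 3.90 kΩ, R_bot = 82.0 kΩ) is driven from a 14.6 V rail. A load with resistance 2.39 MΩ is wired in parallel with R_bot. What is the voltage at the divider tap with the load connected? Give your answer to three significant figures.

The load sits in parallel with R_bot: R_bot‖R_L = (82.0 × 2390) / (82.0 + 2390) = 79.28 kΩ.
V_out = 14.6 × 79.28 / (3.90 + 79.28) = 14.6 × 79.28/83.18 = 13.9 V.
(Unloaded it would have been 13.9 V.)

V_out ≈ 13.9 V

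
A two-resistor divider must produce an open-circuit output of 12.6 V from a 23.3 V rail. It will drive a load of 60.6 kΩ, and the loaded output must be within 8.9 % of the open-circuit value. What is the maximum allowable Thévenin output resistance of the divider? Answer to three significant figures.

Loading drop = R_th/(R_th + R_L) ≤ 0.0890, so R_th ≤ R_L · ε/(1−ε) = 60.6 kΩ × 0.0890/0.9110 = 5.92 kΩ.
(Any R1, R2 with R2/(R1+R2) = 0.541 and R1‖R2 ≤ 5.92 kΩ will meet the spec.)

R_th ≤ 5.92 kΩ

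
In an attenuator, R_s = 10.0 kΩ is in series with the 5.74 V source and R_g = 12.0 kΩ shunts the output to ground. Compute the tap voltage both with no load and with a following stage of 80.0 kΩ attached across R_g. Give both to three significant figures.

Open-circuit: V = 5.74 × 12.0/(10.0 + 12.0) = 3.13 V.
With the load, R_g becomes R_g‖R_L = 10.43 kΩ, so V = 5.74 × 10.43/20.43 = 2.93 V.

Unloaded: 3.13 V; loaded: 2.93 V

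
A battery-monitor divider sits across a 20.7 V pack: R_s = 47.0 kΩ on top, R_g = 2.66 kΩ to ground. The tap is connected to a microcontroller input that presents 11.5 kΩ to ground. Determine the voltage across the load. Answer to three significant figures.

V_out ≈ 0.910 V

The load sits in parallel with R_g: R_g‖R_L = (2.66 × 11.5) / (2.66 + 11.5) = 2.160 kΩ.
V_out = 20.7 × 2.160 / (47.0 + 2.160) = 20.7 × 2.160/49.16 = 0.910 V.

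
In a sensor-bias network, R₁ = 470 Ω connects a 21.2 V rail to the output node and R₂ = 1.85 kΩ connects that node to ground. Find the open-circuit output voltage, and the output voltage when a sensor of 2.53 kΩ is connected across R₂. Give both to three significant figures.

Unloaded: 16.9 V; loaded: 14.7 V

Open-circuit: V = 21.2 × 1850/(470 + 1850) = 16.9 V.
With the load, R₂ becomes R₂‖R_L = 1069 Ω, so V = 21.2 × 1069/1539 = 14.7 V.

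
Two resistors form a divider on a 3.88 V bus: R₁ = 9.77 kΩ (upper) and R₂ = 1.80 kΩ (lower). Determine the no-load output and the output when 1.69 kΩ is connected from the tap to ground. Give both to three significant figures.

Open-circuit: V = 3.88 × 1.80/(9.77 + 1.80) = 0.604 V.
With the load, R₂ becomes R₂‖R_L = 0.8716 kΩ, so V = 3.88 × 0.8716/10.64 = 0.318 V.

Unloaded: 0.604 V; loaded: 0.318 V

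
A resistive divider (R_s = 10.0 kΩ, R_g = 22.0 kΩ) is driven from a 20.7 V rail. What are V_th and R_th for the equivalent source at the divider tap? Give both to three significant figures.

V_th = 14.2 V, R_th = 6.88 kΩ

V_th is the open-circuit tap voltage: 20.7 × 22.0/(10.0 + 22.0) = 14.2 V.
With the supply zeroed, R_s and R_g appear in parallel from the tap: R_th = R_s‖R_g = (10.0 × 22.0)/32.00 = 6.88 kΩ.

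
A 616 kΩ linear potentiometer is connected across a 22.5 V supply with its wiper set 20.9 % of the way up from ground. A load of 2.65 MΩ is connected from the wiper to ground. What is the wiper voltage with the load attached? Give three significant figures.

V ≈ 4.53 V

The wiper splits the pot into (1−α)R = 487.3 kΩ above and αR = 128.7 kΩ below.
Lower section ‖ load = 122.8 kΩ.
V_wiper = 22.5 × 122.8/(487.3 + 122.8) = 4.53 V.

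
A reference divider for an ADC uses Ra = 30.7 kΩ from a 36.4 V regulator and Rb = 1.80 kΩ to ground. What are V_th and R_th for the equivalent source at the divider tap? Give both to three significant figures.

V_th is the open-circuit tap voltage: 36.4 × 1.80/(30.7 + 1.80) = 2.02 V.
With the supply zeroed, Ra and Rb appear in parallel from the tap: R_th = Ra‖Rb = (30.7 × 1.80)/32.50 = 1.70 kΩ.

V_th = 2.02 V, R_th = 1.70 kΩ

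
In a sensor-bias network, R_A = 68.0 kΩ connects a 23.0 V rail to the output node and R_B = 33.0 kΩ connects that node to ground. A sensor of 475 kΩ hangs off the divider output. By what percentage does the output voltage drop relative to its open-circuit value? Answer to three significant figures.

The divider's output (Thévenin) resistance is R_A‖R_B = 22.22 kΩ.
Fractional drop under load = R_th/(R_th + R_L) = 22.22 / (22.22 + 475) = 0.04468.
So the output falls by 4.47 %.

4.47 %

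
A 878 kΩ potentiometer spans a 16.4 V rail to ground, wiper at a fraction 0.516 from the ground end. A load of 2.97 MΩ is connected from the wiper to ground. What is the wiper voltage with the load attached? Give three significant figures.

V ≈ 7.88 V

The wiper splits the pot into (1−α)R = 425.0 kΩ above and αR = 453.0 kΩ below.
Lower section ‖ load = 393.1 kΩ.
V_wiper = 16.4 × 393.1/(425.0 + 393.1) = 7.88 V.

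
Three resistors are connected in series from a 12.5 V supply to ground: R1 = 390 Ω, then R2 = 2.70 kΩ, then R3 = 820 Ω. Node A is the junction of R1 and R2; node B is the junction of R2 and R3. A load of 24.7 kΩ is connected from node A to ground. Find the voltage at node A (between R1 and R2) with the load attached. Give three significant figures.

V ≈ 11.1 V

Below node A the series string R2+R3 = 3520 Ω sits in parallel with the 24700 Ω load: 3081 Ω.
V_A = 12.5 × 3081/(390 + 3081) = 11.1 V.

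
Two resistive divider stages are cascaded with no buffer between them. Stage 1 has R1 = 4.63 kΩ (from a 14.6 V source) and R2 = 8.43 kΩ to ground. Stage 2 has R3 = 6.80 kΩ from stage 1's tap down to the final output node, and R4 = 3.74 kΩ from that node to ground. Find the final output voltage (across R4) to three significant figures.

V_out ≈ 2.61 V

Stage 2 presents R3+R4 = 10.54 kΩ as a load on stage 1's tap.
Stage 1's lower leg becomes R2‖(R3+R4) = 4.684 kΩ, so V_mid = 14.6 × 4.684/9.314 = 7.342 V.
Stage 2 is itself unloaded: V_out = V_mid × R4/(R3+R4) = 7.342 × 3.74/10.54 = 2.61 V.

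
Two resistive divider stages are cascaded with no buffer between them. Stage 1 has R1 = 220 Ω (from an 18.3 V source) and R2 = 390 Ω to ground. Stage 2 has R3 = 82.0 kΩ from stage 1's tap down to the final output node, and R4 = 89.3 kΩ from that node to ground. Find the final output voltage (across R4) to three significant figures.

Stage 2 presents R3+R4 = 171300 Ω as a load on stage 1's tap.
Stage 1's lower leg becomes R2‖(R3+R4) = 389.1 Ω, so V_mid = 18.3 × 389.1/609.1 = 11.69 V.
Stage 2 is itself unloaded: V_out = V_mid × R4/(R3+R4) = 11.69 × 89300/171300 = 6.09 V.

V_out ≈ 6.09 V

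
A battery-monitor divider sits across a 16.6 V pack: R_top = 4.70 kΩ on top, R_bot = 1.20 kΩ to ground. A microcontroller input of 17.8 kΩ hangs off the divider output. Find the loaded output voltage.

The load sits in parallel with R_bot: R_bot‖R_L = (1.20 × 17.8) / (1.20 + 17.8) = 1.124 kΩ.
V_out = 16.6 × 1.124 / (4.70 + 1.124) = 16.6 × 1.124/5.824 = 3.20 V.

V_out ≈ 3.20 V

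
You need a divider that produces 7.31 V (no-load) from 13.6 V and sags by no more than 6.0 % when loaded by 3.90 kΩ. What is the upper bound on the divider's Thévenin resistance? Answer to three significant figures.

R_th ≤ 249 Ω

Loading drop = R_th/(R_th + R_L) ≤ 0.0600, so R_th ≤ R_L · ε/(1−ε) = 3.90 kΩ × 0.0600/0.9400 = 249 Ω.
(Any R1, R2 with R2/(R1+R2) = 0.537 and R1‖R2 ≤ 249 Ω will meet the spec.)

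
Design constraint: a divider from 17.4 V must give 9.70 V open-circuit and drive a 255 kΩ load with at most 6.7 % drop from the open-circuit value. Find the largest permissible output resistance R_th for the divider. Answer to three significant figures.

Loading drop = R_th/(R_th + R_L) ≤ 0.0670, so R_th ≤ R_L · ε/(1−ε) = 255 kΩ × 0.0670/0.9330 = 18.3 kΩ.
(Any R1, R2 with R2/(R1+R2) = 0.557 and R1‖R2 ≤ 18.3 kΩ will meet the spec.)

R_th ≤ 18.3 kΩ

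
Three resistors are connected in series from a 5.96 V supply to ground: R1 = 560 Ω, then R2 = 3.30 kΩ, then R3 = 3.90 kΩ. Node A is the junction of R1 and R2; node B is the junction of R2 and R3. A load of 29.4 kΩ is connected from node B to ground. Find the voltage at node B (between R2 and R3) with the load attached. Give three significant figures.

V ≈ 2.81 V

At node B, R3 is in parallel with the load: R3‖R_L = 3443 Ω.
Below node A the resistance is R2 + (R3‖R_L) = 6743 Ω, so V_A = 5.96 × 6743/7303 = 5.503 V.
Then V_B = V_A × (R3‖R_L)/(R2 + R3‖R_L) = 5.503 × 3443/6743 = 2.81 V.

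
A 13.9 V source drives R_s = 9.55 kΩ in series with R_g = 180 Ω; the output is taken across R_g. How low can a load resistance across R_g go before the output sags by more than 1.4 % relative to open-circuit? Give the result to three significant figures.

Output resistance R_th = R_s‖R_g = (9550 × 180)/9730 = 176.7 Ω.
The fractional drop is R_th/(R_th + R_L); requiring this ≤ 0.0140 gives R_L ≥ R_th(1/0.0140 − 1) = 176.7 × 70.43 = 12.4 kΩ.

R_L(min) ≈ 12.4 kΩ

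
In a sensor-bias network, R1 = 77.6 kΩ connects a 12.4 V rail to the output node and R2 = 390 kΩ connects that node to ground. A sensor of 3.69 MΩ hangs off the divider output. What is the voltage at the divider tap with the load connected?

V_out ≈ 10.2 V

The load sits in parallel with R2: R2‖R_L = (390 × 3690) / (390 + 3690) = 352.7 kΩ.
V_out = 12.4 × 352.7 / (77.6 + 352.7) = 12.4 × 352.7/430.3 = 10.2 V.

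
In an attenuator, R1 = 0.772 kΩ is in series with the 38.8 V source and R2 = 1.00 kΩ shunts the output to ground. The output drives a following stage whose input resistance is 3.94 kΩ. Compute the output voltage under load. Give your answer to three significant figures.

V_out ≈ 19.7 V

The load sits in parallel with R2: R2‖R_L = (1000 × 3940) / (1000 + 3940) = 797.6 Ω.
V_out = 38.8 × 797.6 / (772 + 797.6) = 38.8 × 797.6/1570 = 19.7 V.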